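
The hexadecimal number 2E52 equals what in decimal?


2E52 hex = 11858 decimal

11858


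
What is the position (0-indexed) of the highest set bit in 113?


0b1110001. Highest set bit at position 6

6


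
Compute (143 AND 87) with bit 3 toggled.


Step 1: 143 & 87 = 7
Step 2: 7 ^ (1 << 3) = 7 ^ 8 = 15

15


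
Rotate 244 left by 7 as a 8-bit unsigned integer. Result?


Rotate 0b11110100 left by 7 (8-bit) = 0b1111010 = 122

122


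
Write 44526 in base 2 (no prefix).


44526 = 1010110111101110 in binary

1010110111101110


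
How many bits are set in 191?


0b10111111 has 7 set bits

7


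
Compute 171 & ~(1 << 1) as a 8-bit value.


171 & ~(1 << 1) = 169

169


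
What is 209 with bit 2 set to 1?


209 | (1 << 2) = 209 | 4 = 213

213


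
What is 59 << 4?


0b111011 << 4 = 0b1110110000 = 944

944


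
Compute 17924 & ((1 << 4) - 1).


17924 & 15 = 4

4


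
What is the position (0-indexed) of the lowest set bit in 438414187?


0b11010001000011010101101101011. Lowest set bit at position 0

0


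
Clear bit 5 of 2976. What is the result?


2976 & ~(1 << 5) = 2944

2944


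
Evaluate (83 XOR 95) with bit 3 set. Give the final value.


Step 1: 83 ^ 95 = 12
Step 2: 12 | (1 << 3) = 12 | 8 = 12

12


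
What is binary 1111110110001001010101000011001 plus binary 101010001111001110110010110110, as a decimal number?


1111110110001001010101000011001 + 101010001111001110110010110110 = 10101001000000011001011011001111 = 2835453647

2835453647


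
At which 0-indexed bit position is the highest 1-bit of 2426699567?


0b10010000101001000111111100101111. Highest set bit at position 31

31


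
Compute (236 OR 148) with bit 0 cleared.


Step 1: 236 | 148 = 252
Step 2: 252 & ~(1 << 0) = 252

252


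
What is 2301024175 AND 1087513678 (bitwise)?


0b10001001001001101101011110101111 & 0b1000000110100100010010001001110 = 0b100000010000001110 = 132110

132110


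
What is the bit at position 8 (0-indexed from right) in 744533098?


0b101100011000001010110001101010, position 8 = 0

0


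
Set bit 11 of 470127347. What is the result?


470127347 | (1 << 11) = 470127347 | 2048 = 470129395

470129395


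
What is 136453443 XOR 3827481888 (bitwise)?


0b1000001000100001110101000011 ^ 0b11100100001000101011110100100000 = 0b11101100000000001010000001100011 = 3959464035

3959464035


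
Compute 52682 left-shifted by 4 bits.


0b1100110111001010 << 4 = 0b11001101110010100000 = 842912

842912


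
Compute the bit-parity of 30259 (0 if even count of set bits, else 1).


0b111011000110011 has 9 ones => parity 1

1


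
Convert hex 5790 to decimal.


5790 hex = 22416 decimal

22416


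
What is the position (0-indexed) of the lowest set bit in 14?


0b1110. Lowest set bit at position 1

1


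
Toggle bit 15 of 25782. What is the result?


25782 ^ (1 << 15) = 25782 ^ 32768 = 58550

58550


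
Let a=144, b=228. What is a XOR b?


144 ^ 228 = 116

116


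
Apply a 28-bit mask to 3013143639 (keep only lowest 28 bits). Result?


3013143639 & 268435455 = 60353623

60353623


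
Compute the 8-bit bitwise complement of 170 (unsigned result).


~0b10101010 = 0b1010101 = 85 (8-bit unsigned)

85


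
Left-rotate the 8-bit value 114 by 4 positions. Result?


Rotate 0b1110010 left by 4 (8-bit) = 0b100111 = 39

39


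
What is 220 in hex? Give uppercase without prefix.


220 = DC hex

DC


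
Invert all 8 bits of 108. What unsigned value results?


108 ^ 255 = 147

147


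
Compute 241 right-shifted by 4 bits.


0b11110001 >> 4 = 0b1111 = 15

15


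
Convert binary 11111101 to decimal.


11111101 in decimal = 253

253


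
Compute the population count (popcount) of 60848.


0b1110110110110000 has 9 set bits

9


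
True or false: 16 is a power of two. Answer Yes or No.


0b10000. Only one bit set => Yes

Yes


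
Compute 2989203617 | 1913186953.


0b10110010001010111010000010100001 | 0b1110010000010001110101010001001 = 0b11110010001010111110101010101001 = 4062964393

4062964393


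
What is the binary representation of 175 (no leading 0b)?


175 = 10101111 in binary

10101111


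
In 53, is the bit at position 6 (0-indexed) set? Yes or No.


0b110101, bit 6 = 0. No

No


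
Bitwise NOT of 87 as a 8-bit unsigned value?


~0b1010111 = 0b10101000 = 168 (8-bit unsigned)

168


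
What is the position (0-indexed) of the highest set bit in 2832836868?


0b10101000110110011010100100000100. Highest set bit at position 31

31


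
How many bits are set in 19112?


0b100101010101000 has 6 set bits

6


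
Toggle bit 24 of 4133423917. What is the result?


4133423917 ^ (1 << 24) = 4133423917 ^ 16777216 = 4150201133

4150201133


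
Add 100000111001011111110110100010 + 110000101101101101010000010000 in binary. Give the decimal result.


100000111001011111110110100010 + 110000101101101101010000010000 = 1010001100111001101000110110010 = 1369231794

1369231794


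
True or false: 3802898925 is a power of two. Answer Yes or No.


0b11100010101010111010000111101101. Multiple bits set => No

No


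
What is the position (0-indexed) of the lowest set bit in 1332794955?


0b1001111011100001101011001001011. Lowest set bit at position 0

0


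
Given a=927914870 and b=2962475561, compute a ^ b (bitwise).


927914870 ^ 2962475561 = 2279412063

2279412063


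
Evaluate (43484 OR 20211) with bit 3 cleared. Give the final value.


Step 1: 43484 | 20211 = 61439
Step 2: 61439 & ~(1 << 3) = 61431

61431


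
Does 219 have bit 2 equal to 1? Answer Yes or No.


0b11011011, bit 2 = 0. No

No


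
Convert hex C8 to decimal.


C8 hex = 200 decimal

200


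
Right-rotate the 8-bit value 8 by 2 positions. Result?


Rotate 0b1000 right by 2 (8-bit) = 0b10 = 2

2


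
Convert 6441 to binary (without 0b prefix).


6441 = 1100100101001 in binary

1100100101001


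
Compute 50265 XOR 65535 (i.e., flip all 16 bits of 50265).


50265 ^ 65535 = 15270

15270


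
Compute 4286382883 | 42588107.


0b11111111011111010000001100100011 | 0b10100010011101011111001011 = 0b11111111111111011101011111101011 = 4294825963

4294825963


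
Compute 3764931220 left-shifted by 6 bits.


0b11100000011010000100101010010100 << 6 = 0b11100000011010000100101010010100000000 = 240955598080

240955598080


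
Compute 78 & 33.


0b1001110 & 0b100001 = 0b0 = 0

0


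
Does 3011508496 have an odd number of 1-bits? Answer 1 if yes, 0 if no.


0b10110011011111111111100100010000 has 19 ones => parity 1

1


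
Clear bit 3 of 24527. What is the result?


24527 & ~(1 << 3) = 24519

24519


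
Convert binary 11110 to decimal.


11110 in decimal = 30

30


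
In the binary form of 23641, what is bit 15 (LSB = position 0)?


0b101110001011001, position 15 = 0

0


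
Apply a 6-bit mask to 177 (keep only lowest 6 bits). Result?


177 & 63 = 49

49


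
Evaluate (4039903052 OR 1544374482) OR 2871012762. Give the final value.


Step 1: 4039903052 | 1544374482 = 4241313758
Step 2: 4241313758 | 2871012762 = 4293750750

4293750750


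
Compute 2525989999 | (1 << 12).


2525989999 | (1 << 12) = 2525989999 | 4096 = 2525994095

2525994095


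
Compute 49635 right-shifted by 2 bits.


0b1100000111100011 >> 2 = 0b11000001111000 = 12408

12408


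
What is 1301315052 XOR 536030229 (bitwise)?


0b1001101100100000111110111101100 ^ 0b11111111100110010110000010101 = 0b1010010011000110101000111111001 = 1382240761

1382240761


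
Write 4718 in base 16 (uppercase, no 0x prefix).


4718 = 126E hex

126E


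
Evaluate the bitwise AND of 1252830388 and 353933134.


0b1001010101011001010110010110100 & 0b10101000110001001011101001110 = 0b10001000010000000100 = 558084

558084


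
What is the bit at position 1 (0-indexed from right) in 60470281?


0b11100110101011010000001001, position 1 = 0

0


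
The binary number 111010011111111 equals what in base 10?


111010011111111 in decimal = 29951

29951


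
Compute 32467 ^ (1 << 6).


32467 ^ (1 << 6) = 32467 ^ 64 = 32403

32403


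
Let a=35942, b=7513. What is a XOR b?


35942 ^ 7513 = 37183

37183


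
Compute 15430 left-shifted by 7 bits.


0b11110001000110 << 7 = 0b111100010001100000000 = 1975040

1975040


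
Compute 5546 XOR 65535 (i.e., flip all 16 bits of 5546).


5546 ^ 65535 = 59989

59989


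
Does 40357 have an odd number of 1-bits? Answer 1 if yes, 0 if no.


0b1001110110100101 has 9 ones => parity 1

1


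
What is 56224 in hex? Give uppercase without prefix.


56224 = DBA0 hex

DBA0


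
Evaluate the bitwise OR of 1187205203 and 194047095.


0b1000110110000110101000001010011 | 0b1011100100001110110001110111 = 0b1001111110100111111110001110111 = 1339292791

1339292791


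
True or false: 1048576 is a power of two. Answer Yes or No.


0b100000000000000000000. Only one bit set => Yes

Yes


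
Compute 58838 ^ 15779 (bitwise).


0b1110010111010110 ^ 0b11110110100011 = 0b1101100001110101 = 55413

55413


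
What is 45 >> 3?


0b101101 >> 3 = 0b101 = 5

5


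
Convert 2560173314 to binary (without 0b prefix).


2560173314 = 10011000100110010010010100000010 in binary

10011000100110010010010100000010


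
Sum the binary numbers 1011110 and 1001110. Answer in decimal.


1011110 + 1001110 = 10101100 = 172

172


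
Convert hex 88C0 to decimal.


88C0 hex = 35008 decimal

35008


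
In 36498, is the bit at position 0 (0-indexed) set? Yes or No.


0b1000111010010010, bit 0 = 0. No

No


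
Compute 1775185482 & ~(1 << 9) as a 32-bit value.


1775185482 & ~(1 << 9) = 1775184970

1775184970


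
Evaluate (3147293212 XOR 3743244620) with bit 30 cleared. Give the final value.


Step 1: 3147293212 ^ 3743244620 = 1686799184
Step 2: 1686799184 & ~(1 << 30) = 613057360

613057360


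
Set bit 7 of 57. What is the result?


57 | (1 << 7) = 57 | 128 = 185

185


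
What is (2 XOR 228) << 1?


Step 1: 2 ^ 228 = 230
Step 2: 230 << 1 = 460

460


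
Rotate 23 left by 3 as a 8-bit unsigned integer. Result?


Rotate 0b10111 left by 3 (8-bit) = 0b10111000 = 184

184


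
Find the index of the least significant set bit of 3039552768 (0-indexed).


0b10110101001010111110010100000000. Lowest set bit at position 8

8


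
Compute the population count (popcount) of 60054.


0b1110101010010110 has 9 set bits

9


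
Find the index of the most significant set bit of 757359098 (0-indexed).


0b101101001001000110000111111010. Highest set bit at position 29

29


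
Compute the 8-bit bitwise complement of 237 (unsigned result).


~0b11101101 = 0b10010 = 18 (8-bit unsigned)

18


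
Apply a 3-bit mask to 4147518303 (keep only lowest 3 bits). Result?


4147518303 & 7 = 7

7


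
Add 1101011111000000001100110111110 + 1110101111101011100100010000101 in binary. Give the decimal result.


1101011111000000001100110111110 + 1110101111101011100100010000101 = 11100001110101011110001001000011 = 3788890691

3788890691


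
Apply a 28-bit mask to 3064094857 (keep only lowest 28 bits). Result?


3064094857 & 268435455 = 111304841

111304841


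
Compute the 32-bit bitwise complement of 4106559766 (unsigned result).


~0b11110100110001010010000100010110 = 0b1011001110101101111011101001 = 188407529 (32-bit unsigned)

188407529


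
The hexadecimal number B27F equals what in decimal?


B27F hex = 45695 decimal

45695


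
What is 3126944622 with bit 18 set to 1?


3126944622 | (1 << 18) = 3126944622 | 262144 = 3127206766

3127206766


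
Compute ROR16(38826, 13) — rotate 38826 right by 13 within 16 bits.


Rotate 0b1001011110101010 right by 13 (16-bit) = 0b1011110101010100 = 48468

48468


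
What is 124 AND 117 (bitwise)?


0b1111100 & 0b1110101 = 0b1110100 = 116

116


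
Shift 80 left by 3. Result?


0b1010000 << 3 = 0b1010000000 = 640

640


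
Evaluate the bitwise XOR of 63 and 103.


0b111111 ^ 0b1100111 = 0b1011000 = 88

88


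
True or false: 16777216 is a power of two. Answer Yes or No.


0b1000000000000000000000000. Only one bit set => Yes

Yes


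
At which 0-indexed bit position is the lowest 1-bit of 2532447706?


0b10010110111100100001010111011010. Lowest set bit at position 1

1


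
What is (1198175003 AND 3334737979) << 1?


Step 1: 1198175003 & 3334737979 = 1178603547
Step 2: 1178603547 << 1 = 2357207094

2357207094


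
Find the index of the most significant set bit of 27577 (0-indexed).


0b110101110111001. Highest set bit at position 14

14


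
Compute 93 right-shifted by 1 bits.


0b1011101 >> 1 = 0b101110 = 46

46


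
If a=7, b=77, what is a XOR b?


7 ^ 77 = 74

74


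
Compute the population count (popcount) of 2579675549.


0b10011001110000101011100110011101 has 17 set bits

17


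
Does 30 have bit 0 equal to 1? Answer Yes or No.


0b11110, bit 0 = 0. No

No


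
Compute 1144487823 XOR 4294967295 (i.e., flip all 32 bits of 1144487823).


1144487823 ^ 4294967295 = 3150479472

3150479472


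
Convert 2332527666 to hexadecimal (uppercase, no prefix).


2332527666 = 8B078C32 hex

8B078C32


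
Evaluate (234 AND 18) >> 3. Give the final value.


Step 1: 234 & 18 = 2
Step 2: 2 >> 3 = 0

0


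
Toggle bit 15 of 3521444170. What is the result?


3521444170 ^ (1 << 15) = 3521444170 ^ 32768 = 3521411402

3521411402


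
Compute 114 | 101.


0b1110010 | 0b1100101 = 0b1110111 = 119

119


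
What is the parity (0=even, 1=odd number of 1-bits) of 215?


0b11010111 has 6 ones => parity 0

0


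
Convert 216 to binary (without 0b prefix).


216 = 11011000 in binary

11011000


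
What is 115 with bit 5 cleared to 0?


115 & ~(1 << 5) = 83

83


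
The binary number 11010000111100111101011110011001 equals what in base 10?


11010000111100111101011110011001 in decimal = 3505641369

3505641369


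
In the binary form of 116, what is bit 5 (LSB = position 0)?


0b1110100, position 5 = 1

1


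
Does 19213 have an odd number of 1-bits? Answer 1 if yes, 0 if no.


0b100101100001101 has 7 ones => parity 1

1


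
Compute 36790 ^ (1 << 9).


36790 ^ (1 << 9) = 36790 ^ 512 = 36278

36278


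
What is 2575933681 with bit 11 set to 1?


2575933681 | (1 << 11) = 2575933681 | 2048 = 2575935729

2575935729


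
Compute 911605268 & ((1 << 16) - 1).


911605268 & 65535 = 65044

65044


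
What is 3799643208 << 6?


0b11100010011110011111010001001000 << 6 = 0b11100010011110011111010001001000000000 = 243177165312

243177165312


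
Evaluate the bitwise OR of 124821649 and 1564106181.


0b111011100001010000010010001 | 0b1011101001110100101110111000101 = 0b1011111011110101111110111010101 = 1601895893

1601895893


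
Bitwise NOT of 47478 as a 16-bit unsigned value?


~0b1011100101110110 = 0b100011010001001 = 18057 (16-bit unsigned)

18057


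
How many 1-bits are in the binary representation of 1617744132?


0b1100000011011001101000100000100 has 11 set bits

11


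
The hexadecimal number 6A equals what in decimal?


6A hex = 106 decimal

106


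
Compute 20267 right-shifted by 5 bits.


0b100111100101011 >> 5 = 0b1001111001 = 633

633


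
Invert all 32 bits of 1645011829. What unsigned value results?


1645011829 ^ 4294967295 = 2649955466

2649955466


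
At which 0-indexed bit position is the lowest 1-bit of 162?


0b10100010. Lowest set bit at position 1

1


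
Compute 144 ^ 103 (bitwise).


0b10010000 ^ 0b1100111 = 0b11110111 = 247

247


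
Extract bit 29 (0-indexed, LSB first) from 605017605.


0b100100000011111101011000000101, position 29 = 1

1


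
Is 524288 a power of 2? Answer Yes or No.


0b10000000000000000000. Only one bit set => Yes

Yes


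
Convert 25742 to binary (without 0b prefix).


25742 = 110010010001110 in binary

110010010001110


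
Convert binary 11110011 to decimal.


11110011 in decimal = 243

243


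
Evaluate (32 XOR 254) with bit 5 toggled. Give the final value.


Step 1: 32 ^ 254 = 222
Step 2: 222 ^ (1 << 5) = 222 ^ 32 = 254

254


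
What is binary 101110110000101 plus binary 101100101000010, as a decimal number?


101110110000101 + 101100101000010 = 1011011011000111 = 46791

46791


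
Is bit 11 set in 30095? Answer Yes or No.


0b111010110001111, bit 11 = 0. No

No


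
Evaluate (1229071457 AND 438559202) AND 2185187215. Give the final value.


Step 1: 1229071457 & 438559202 = 134357088
Step 2: 134357088 & 2185187215 = 131072

131072


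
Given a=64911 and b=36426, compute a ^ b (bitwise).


64911 ^ 36426 = 29637

29637


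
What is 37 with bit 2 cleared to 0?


37 & ~(1 << 2) = 33

33


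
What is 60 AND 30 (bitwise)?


0b111100 & 0b11110 = 0b11100 = 28

28


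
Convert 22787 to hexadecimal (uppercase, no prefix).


22787 = 5903 hex

5903


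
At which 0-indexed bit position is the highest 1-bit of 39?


0b100111. Highest set bit at position 5

5


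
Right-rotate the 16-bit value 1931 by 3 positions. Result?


Rotate 0b11110001011 right by 3 (16-bit) = 0b110000011110001 = 24817

24817


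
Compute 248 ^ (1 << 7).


248 ^ (1 << 7) = 248 ^ 128 = 120

120


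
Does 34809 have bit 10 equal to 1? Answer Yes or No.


0b1000011111111001, bit 10 = 1. Yes

Yes


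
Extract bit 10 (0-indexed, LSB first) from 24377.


0b101111100111001, position 10 = 1

1


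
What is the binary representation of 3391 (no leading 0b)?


3391 = 110100111111 in binary

110100111111


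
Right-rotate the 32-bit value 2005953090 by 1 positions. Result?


Rotate 0b1110111100100000110101001000010 right by 1 (32-bit) = 0b111011110010000011010100100001 = 1002976545

1002976545


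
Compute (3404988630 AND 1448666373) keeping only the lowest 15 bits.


Step 1: 3404988630 & 1448666373 = 1112539140
Step 2: 1112539140 & 32767 = 4

4


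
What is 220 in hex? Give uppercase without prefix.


220 = DC hex

DC


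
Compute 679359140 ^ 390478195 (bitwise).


0b101000011111100011001010100100 ^ 0b10111010001100011100101110011 = 0b111111001110000000101111010111 = 1060637655

1060637655


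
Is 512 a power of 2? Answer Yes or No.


0b1000000000. Only one bit set => Yes

Yes


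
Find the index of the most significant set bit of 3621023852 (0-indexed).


0b11010111110101000111000001101100. Highest set bit at position 31

31


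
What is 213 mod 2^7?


213 & 127 = 85

85


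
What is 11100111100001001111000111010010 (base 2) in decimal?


11100111100001001111000111010010 in decimal = 3884249554

3884249554


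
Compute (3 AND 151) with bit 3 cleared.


Step 1: 3 & 151 = 3
Step 2: 3 & ~(1 << 3) = 3

3


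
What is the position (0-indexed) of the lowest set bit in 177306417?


0b1010100100010111101100110001. Lowest set bit at position 0

0


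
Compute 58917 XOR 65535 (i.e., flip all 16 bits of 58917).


58917 ^ 65535 = 6618

6618


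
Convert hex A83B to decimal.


A83B hex = 43067 decimal

43067


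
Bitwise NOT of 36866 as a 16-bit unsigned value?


~0b1001000000000010 = 0b110111111111101 = 28669 (16-bit unsigned)

28669


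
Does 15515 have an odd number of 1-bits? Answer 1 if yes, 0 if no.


0b11110010011011 has 9 ones => parity 1

1


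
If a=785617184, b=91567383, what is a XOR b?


785617184 ^ 91567383 = 732341303

732341303


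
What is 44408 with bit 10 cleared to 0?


44408 & ~(1 << 10) = 43384

43384


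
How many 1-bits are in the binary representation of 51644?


0b1100100110111100 has 9 set bits

9


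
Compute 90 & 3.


0b1011010 & 0b11 = 0b10 = 2

2


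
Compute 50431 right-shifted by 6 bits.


0b1100010011111111 >> 6 = 0b1100010011 = 787

787


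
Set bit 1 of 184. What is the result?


184 | (1 << 1) = 184 | 2 = 186

186


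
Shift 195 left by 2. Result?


0b11000011 << 2 = 0b1100001100 = 780

780


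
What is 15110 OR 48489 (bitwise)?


0b11101100000110 | 0b1011110101101001 = 0b1011111101101111 = 49007

49007


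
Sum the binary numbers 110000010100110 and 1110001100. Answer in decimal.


110000010100110 + 1110001100 = 110010000110010 = 25650

25650


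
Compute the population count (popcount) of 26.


0b11010 has 3 set bits

3


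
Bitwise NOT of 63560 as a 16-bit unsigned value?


~0b1111100001001000 = 0b11110110111 = 1975 (16-bit unsigned)

1975


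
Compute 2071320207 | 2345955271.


0b1111011011101011101011010001111 | 0b10001011110101000110111111000111 = 0b11111011111101011111111111001111 = 4227203023

4227203023


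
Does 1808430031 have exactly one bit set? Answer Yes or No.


0b1101011110010100111001111001111. Multiple bits set => No

No


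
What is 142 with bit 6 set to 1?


142 | (1 << 6) = 142 | 64 = 206

206


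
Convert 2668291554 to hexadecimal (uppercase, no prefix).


2668291554 = 9F0AE5E2 hex

9F0AE5E2


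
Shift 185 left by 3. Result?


0b10111001 << 3 = 0b10111001000 = 1480

1480


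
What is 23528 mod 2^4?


23528 & 15 = 8

8


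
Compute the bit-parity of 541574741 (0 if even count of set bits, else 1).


0b100000010001111100011001010101 has 13 ones => parity 1

1


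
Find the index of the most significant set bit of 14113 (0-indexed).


0b11011100100001. Highest set bit at position 13

13


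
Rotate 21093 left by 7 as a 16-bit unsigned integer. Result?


Rotate 0b101001001100101 left by 7 (16-bit) = 0b11001010101001 = 12969

12969


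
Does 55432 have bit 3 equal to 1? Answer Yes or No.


0b1101100010001000, bit 3 = 1. Yes

Yes


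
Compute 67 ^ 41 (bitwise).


0b1000011 ^ 0b101001 = 0b1101010 = 106

106


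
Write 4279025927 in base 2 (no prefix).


4279025927 = 11111111000011001100000100000111 in binary

11111111000011001100000100000111


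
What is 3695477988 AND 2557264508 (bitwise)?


0b11011100010001001000010011100100 & 0b10011000011011001100001001111100 = 0b10011000010001001000000001100100 = 2554626148

2554626148


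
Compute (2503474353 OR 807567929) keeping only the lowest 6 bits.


Step 1: 2503474353 | 807567929 = 3040345785
Step 2: 3040345785 & 63 = 57

57


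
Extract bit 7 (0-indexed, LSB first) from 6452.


0b1100100110100, position 7 = 0

0


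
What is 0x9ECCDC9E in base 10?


9ECCDC9E hex = 2664225950 decimal

2664225950


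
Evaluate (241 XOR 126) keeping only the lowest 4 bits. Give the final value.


Step 1: 241 ^ 126 = 143
Step 2: 143 & 15 = 15

15


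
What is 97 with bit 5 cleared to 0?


97 & ~(1 << 5) = 65

65


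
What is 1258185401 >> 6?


0b1001010111111100110001010111001 >> 6 = 0b1001010111111100110001010 = 19659146

19659146


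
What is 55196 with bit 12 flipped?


55196 ^ (1 << 12) = 55196 ^ 4096 = 51100

51100


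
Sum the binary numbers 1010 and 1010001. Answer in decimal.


1010 + 1010001 = 1011011 = 91

91


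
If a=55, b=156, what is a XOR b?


55 ^ 156 = 171

171


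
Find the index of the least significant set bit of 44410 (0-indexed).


0b1010110101111010. Lowest set bit at position 1

1


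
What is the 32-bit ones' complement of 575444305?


575444305 ^ 4294967295 = 3719522990

3719522990


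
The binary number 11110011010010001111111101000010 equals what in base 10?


11110011010010001111111101000010 in decimal = 4081647426

4081647426


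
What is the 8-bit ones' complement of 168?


168 ^ 255 = 87

87


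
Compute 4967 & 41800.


0b1001101100111 & 0b1010001101001000 = 0b1101000000 = 832

832


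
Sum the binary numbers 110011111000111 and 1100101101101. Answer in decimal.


110011111000111 + 1100101101101 = 1000000100110100 = 33076

33076


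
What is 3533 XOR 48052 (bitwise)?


0b110111001101 ^ 0b1011101110110100 = 0b1011011001111001 = 46713

46713


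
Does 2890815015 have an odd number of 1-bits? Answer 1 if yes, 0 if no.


0b10101100010011100101011000100111 has 16 ones => parity 0

0


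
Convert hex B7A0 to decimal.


B7A0 hex = 47008 decimal

47008


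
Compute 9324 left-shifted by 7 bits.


0b10010001101100 << 7 = 0b100100011011000000000 = 1193472

1193472


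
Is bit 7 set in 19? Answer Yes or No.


0b10011, bit 7 = 0. No

No


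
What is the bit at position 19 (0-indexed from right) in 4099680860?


0b11110100010111000010101001011100, position 19 = 1

1


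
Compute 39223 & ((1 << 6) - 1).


39223 & 63 = 55

55


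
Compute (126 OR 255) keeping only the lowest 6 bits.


Step 1: 126 | 255 = 255
Step 2: 255 & 63 = 63

63


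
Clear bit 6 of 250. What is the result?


250 & ~(1 << 6) = 186

186


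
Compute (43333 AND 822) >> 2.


Step 1: 43333 & 822 = 260
Step 2: 260 >> 2 = 65

65


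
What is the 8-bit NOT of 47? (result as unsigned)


~0b101111 = 0b11010000 = 208 (8-bit unsigned)

208


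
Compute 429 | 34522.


0b110101101 | 0b1000011011011010 = 0b1000011111111111 = 34815

34815


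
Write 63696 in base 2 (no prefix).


63696 = 1111100011010000 in binary

1111100011010000


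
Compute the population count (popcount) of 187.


0b10111011 has 6 set bits

6


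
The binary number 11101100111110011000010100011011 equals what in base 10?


11101100111110011000010100011011 in decimal = 3975775515

3975775515


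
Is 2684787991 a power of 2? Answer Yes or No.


0b10100000000001101001110100010111. Multiple bits set => No

No


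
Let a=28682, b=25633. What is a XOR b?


28682 ^ 25633 = 5163

5163


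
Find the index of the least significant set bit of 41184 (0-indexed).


0b1010000011100000. Lowest set bit at position 5

5


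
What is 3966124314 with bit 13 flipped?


3966124314 ^ (1 << 13) = 3966124314 ^ 8192 = 3966132506

3966132506


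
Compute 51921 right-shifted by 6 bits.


0b1100101011010001 >> 6 = 0b1100101011 = 811

811


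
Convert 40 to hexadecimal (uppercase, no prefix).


40 = 28 hex

28


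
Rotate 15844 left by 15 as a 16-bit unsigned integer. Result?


Rotate 0b11110111100100 left by 15 (16-bit) = 0b1111011110010 = 7922

7922


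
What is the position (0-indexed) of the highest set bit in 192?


0b11000000. Highest set bit at position 7

7


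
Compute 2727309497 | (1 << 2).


2727309497 | (1 << 2) = 2727309497 | 4 = 2727309501

2727309501


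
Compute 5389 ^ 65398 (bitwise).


0b1010100001101 ^ 0b1111111101110110 = 0b1110101001111011 = 60027

60027


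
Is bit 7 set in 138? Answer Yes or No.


0b10001010, bit 7 = 1. Yes

Yes


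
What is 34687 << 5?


0b1000011101111111 << 5 = 0b100001110111111100000 = 1109984

1109984


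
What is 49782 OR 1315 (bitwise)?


0b1100001001110110 | 0b10100100011 = 0b1100011101110111 = 51063

51063


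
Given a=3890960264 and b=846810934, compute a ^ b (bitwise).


3890960264 ^ 846810934 = 3583121598

3583121598


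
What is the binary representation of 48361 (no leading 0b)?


48361 = 1011110011101001 in binary

1011110011101001


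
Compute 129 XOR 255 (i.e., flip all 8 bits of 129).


129 ^ 255 = 126

126


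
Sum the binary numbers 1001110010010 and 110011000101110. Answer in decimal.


1001110010010 + 110011000101110 = 111100111000000 = 31168

31168


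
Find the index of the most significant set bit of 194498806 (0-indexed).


0b1011100101111101000011110110. Highest set bit at position 27

27


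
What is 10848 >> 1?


0b10101001100000 >> 1 = 0b1010100110000 = 5424

5424


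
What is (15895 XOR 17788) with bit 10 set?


Step 1: 15895 ^ 17788 = 31595
Step 2: 31595 | (1 << 10) = 31595 | 1024 = 32619

32619


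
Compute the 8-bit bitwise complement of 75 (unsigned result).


~0b1001011 = 0b10110100 = 180 (8-bit unsigned)

180


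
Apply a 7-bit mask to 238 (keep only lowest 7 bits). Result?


238 & 127 = 110

110


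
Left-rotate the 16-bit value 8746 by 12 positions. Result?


Rotate 0b10001000101010 left by 12 (16-bit) = 0b1010001000100010 = 41506

41506


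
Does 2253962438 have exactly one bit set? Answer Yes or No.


0b10000110010110001011110011000110. Multiple bits set => No

No


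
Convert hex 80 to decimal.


80 hex = 128 decimal

128


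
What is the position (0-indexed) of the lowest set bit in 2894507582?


0b10101100100001101010111000111110. Lowest set bit at position 1

1


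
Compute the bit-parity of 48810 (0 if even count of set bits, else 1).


0b1011111010101010 has 10 ones => parity 0

0


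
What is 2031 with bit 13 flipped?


2031 ^ (1 << 13) = 2031 ^ 8192 = 10223

10223


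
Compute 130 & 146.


0b10000010 & 0b10010010 = 0b10000010 = 130

130


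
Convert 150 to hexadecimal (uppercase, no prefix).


150 = 96 hex

96


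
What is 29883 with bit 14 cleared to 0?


29883 & ~(1 << 14) = 13499

13499


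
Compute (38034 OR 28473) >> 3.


Step 1: 38034 | 28473 = 65467
Step 2: 65467 >> 3 = 8183

8183


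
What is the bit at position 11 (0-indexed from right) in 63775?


0b1111100100011111, position 11 = 1

1


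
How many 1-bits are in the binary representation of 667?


0b1010011011 has 6 set bits

6


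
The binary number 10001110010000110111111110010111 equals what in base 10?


10001110010000110111111110010111 in decimal = 2386788247

2386788247


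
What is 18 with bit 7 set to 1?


18 | (1 << 7) = 18 | 128 = 146

146


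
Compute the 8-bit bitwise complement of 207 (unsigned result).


~0b11001111 = 0b110000 = 48 (8-bit unsigned)

48


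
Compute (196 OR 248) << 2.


Step 1: 196 | 248 = 252
Step 2: 252 << 2 = 1008

1008


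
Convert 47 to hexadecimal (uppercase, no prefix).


47 = 2F hex

2F


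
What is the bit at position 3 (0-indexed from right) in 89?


0b1011001, position 3 = 1

1


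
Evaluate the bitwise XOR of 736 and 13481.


0b1011100000 ^ 0b11010010101001 = 0b11011001001001 = 13897

13897


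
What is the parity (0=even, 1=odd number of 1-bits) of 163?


0b10100011 has 4 ones => parity 0

0


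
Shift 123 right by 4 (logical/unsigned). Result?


0b1111011 >> 4 = 0b111 = 7

7


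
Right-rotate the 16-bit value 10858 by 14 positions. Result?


Rotate 0b10101001101010 right by 14 (16-bit) = 0b1010100110101000 = 43432

43432


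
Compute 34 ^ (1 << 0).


34 ^ (1 << 0) = 34 ^ 1 = 35

35


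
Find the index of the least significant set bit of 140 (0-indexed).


0b10001100. Lowest set bit at position 2

2


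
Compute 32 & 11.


0b100000 & 0b1011 = 0b0 = 0

0


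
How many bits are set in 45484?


0b1011000110101100 has 8 set bits

8


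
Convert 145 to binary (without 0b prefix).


145 = 10010001 in binary

10010001


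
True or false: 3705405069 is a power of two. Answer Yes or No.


0b11011100110110111111111010001101. Multiple bits set => No

No


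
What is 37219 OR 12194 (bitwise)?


0b1001000101100011 | 0b10111110100010 = 0b1011111111100011 = 49123

49123


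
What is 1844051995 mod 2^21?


1844051995 & 2097151 = 655387

655387


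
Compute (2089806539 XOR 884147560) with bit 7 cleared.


Step 1: 2089806539 ^ 884147560 = 1211953059
Step 2: 1211953059 & ~(1 << 7) = 1211952931

1211952931


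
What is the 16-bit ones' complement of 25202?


25202 ^ 65535 = 40333

40333


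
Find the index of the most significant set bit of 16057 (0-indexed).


0b11111010111001. Highest set bit at position 13

13


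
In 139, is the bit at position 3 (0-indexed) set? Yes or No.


0b10001011, bit 3 = 1. Yes

Yes


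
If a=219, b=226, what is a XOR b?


219 ^ 226 = 57

57


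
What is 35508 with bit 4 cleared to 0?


35508 & ~(1 << 4) = 35492

35492


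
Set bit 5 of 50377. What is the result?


50377 | (1 << 5) = 50377 | 32 = 50409

50409


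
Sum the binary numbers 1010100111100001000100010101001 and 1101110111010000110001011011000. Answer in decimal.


1010100111100001000100010101001 + 1101110111010000110001011011000 = 11000011110110001110101110000001 = 3285773185

3285773185


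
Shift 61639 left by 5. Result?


0b1111000011000111 << 5 = 0b111100001100011100000 = 1972448

1972448


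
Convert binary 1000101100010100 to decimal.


1000101100010100 in decimal = 35604

35604


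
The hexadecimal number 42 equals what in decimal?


42 hex = 66 decimal

66


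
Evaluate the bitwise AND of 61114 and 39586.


0b1110111010111010 & 0b1001101010100010 = 0b1000101010100010 = 35490

35490


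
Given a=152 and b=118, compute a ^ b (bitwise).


152 ^ 118 = 238

238


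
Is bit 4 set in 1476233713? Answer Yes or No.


0b1010111111111011000100111110001, bit 4 = 1. Yes

Yes


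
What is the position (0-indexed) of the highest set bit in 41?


0b101001. Highest set bit at position 5

5


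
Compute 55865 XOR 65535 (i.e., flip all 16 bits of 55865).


55865 ^ 65535 = 9670

9670


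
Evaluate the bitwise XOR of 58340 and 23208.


0b1110001111100100 ^ 0b101101010101000 = 0b1011100101001100 = 47436

47436


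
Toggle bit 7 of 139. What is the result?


139 ^ (1 << 7) = 139 ^ 128 = 11

11


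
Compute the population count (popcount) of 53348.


0b1101000001100100 has 6 set bits

6


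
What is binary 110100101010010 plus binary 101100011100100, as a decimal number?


110100101010010 + 101100011100100 = 1100001000110110 = 49718

49718


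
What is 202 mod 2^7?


202 & 127 = 74

74


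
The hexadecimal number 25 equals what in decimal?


25 hex = 37 decimal

37


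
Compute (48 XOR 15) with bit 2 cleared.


Step 1: 48 ^ 15 = 63
Step 2: 63 & ~(1 << 2) = 59

59


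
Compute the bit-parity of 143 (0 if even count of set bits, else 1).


0b10001111 has 5 ones => parity 1

1


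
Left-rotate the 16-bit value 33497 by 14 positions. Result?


Rotate 0b1000001011011001 left by 14 (16-bit) = 0b110000010110110 = 24758

24758


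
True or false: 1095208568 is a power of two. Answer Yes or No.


0b1000001010001111000111001111000. Multiple bits set => No

No


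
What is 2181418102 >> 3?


0b10000010000001011100110001110110 >> 3 = 0b10000010000001011100110001110 = 272677262

272677262


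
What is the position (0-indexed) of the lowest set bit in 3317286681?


0b11000101101110011100011100011001. Lowest set bit at position 0

0


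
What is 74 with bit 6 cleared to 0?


74 & ~(1 << 6) = 10

10


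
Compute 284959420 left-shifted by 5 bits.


0b10000111111000010001010111100 << 5 = 0b1000011111100001000101011110000000 = 9118701440

9118701440


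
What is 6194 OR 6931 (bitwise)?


0b1100000110010 | 0b1101100010011 = 0b1101100110011 = 6963

6963


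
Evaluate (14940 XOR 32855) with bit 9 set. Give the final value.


Step 1: 14940 ^ 32855 = 47627
Step 2: 47627 | (1 << 9) = 47627 | 512 = 47627

47627


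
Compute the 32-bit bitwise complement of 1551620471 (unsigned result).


~0b1011100011110111101100101110111 = 0b10100011100001000010011010001000 = 2743346824 (32-bit unsigned)

2743346824


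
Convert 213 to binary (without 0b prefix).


213 = 11010101 in binary

11010101


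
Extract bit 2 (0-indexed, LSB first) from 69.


0b1000101, position 2 = 1

1


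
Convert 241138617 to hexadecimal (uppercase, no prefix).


241138617 = E5F7BB9 hex

E5F7BB9


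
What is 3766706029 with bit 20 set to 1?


3766706029 | (1 << 20) = 3766706029 | 1048576 = 3767754605

3767754605


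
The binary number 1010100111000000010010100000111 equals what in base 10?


1010100111000000010010100000111 in decimal = 1423975687

1423975687


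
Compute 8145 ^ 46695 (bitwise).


0b1111111010001 ^ 0b1011011001100111 = 0b1010100110110110 = 43446

43446


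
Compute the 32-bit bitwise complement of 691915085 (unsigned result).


~0b101001001111011100100101001101 = 0b11010110110000100011011010110010 = 3603052210 (32-bit unsigned)

3603052210


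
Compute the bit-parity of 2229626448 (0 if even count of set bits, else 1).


0b10000100111001010110011001010000 has 13 ones => parity 1

1


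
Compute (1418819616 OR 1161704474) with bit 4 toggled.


Step 1: 1418819616 | 1161704474 = 1438612538
Step 2: 1438612538 ^ (1 << 4) = 1438612538 ^ 16 = 1438612522

1438612522


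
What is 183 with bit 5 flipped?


183 ^ (1 << 5) = 183 ^ 32 = 151

151


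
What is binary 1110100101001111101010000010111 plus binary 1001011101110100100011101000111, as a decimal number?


1110100101001111101010000010111 + 1001011101110100100011101000111 = 11000000011000100001101101011110 = 3227655006

3227655006


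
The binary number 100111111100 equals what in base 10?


100111111100 in decimal = 2556

2556


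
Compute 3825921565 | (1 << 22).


3825921565 | (1 << 22) = 3825921565 | 4194304 = 3830115869

3830115869


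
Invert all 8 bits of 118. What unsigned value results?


118 ^ 255 = 137

137


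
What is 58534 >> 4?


0b1110010010100110 >> 4 = 0b111001001010 = 3658

3658


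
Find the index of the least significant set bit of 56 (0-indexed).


0b111000. Lowest set bit at position 3

3


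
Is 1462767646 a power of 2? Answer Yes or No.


0b1010111001100000001000000011110. Multiple bits set => No

No


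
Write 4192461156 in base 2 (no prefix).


4192461156 = 11111001111000111110000101100100 in binary

11111001111000111110000101100100


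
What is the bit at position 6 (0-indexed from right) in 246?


0b11110110, position 6 = 1

1


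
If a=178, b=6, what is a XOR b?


178 ^ 6 = 180

180


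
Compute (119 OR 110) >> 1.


Step 1: 119 | 110 = 127
Step 2: 127 >> 1 = 63

63


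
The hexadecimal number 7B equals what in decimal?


7B hex = 123 decimal

123


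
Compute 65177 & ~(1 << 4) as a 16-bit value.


65177 & ~(1 << 4) = 65161

65161


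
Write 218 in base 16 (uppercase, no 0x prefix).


218 = DA hex

DA


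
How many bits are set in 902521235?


0b110101110010110110000110010011 has 16 set bits

16


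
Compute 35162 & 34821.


0b1000100101011010 & 0b1000100000000101 = 0b1000100000000000 = 34816

34816


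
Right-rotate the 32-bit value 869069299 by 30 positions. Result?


Rotate 0b110011110011001111000111110011 right by 30 (32-bit) = 0b11001111001100111100011111001100 = 3476277196

3476277196


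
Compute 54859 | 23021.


0b1101011001001011 | 0b101100111101101 = 0b1101111111101111 = 57327

57327


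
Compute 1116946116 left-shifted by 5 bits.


0b1000010100100110011111011000100 << 5 = 0b100001010010011001111101100010000000 = 35742275712

35742275712
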